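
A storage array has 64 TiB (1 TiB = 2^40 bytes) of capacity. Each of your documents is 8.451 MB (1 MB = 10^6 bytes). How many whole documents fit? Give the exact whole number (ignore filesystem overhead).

8,326,676

Capacity: 64 TiB = 70,368,744,177,664 bytes
Per item: 8.451 MB = 8,451,000 bytes
⌊70,368,744,177,664 / 8,451,000⌋ = 8,326,676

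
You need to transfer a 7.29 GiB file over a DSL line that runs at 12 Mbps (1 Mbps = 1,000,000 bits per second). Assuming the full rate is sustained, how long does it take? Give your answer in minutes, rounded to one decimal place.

87.0 minutes

7.29 GiB = 7,827,577,896.96 bytes = 62,620,623,175.68 bits
12 Mbps = 12,000,000 bits/s
time = 62,620,623,175.68 / 12,000,000 = 5,218.39 s
5,218.39 s / 60 = 87.0 minutes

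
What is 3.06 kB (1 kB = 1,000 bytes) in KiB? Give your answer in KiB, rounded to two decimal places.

2.99 KiB

3.06 kB × 1,000 bytes/kB = 3,060 bytes
1 KiB = 2^10 bytes = 1,024 bytes
3,060 / 1,024 = 2.99 KiB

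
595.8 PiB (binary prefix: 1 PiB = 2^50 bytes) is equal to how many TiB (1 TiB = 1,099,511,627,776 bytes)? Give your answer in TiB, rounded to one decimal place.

610,099.2 TiB

595.8 PiB × 1,125,899,906,842,624 bytes/PiB = 670,811,164,496,835,379.2 bytes
1 TiB = 1,099,511,627,776 bytes
670,811,164,496,835,379.2 / 1,099,511,627,776 = 610,099.2 TiB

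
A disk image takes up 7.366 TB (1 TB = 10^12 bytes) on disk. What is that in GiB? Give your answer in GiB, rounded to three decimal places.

6,860.122 GiB

7.366 TB = 7.366 × 10^12 bytes = 7,366,000,000,000 bytes
1 GiB = 2^30 bytes = 1,073,741,824 bytes
7,366,000,000,000 / 1,073,741,824 = 6,860.122 GiB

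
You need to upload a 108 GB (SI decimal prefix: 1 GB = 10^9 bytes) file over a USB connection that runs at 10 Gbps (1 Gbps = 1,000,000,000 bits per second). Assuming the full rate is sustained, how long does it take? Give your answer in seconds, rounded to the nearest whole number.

86 seconds

108 GB = 108,000,000,000 bytes = 864,000,000,000 bits
10 Gbps = 10,000,000,000 bits/s
time = 864,000,000,000 / 10,000,000,000 = 86 s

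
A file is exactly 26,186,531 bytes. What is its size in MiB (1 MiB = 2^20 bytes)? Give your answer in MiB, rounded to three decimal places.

24.973 MiB

26,186,531 bytes given.
1 MiB = 2^20 bytes = 1,048,576 bytes
26,186,531 / 1,048,576 = 24.973 MiB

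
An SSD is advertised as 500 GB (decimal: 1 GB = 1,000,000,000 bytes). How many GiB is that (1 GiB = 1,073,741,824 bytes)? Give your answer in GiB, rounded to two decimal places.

500 GB × 1,000,000,000 bytes/GB = 500,000,000,000 bytes
1 GiB = 2^30 bytes = 1,073,741,824 bytes
500,000,000,000 / 1,073,741,824 = 465.66 GiB

465.66 GiB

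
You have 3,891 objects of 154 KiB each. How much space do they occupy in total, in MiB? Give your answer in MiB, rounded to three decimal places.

585.170 MiB

Total = 3,891 × 154 KiB = 599,214 KiB
= 599,214 × 1,024 bytes = 613,595,136 bytes
1 MiB = 1,048,576 bytes
613,595,136 / 1,048,576 = 585.170 MiB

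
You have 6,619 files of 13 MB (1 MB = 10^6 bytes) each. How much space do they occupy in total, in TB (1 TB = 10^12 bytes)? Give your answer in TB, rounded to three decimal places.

Total = 6,619 × 13 MB = 86,047 MB
= 86,047 × 1,000,000 bytes = 86,047,000,000 bytes
1 TB = 1,000,000,000,000 bytes
86,047,000,000 / 1,000,000,000,000 = 0.086 TB

0.086 TB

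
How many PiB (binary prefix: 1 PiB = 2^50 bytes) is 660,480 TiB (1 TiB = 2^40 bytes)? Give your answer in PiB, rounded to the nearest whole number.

645 PiB

660,480 TiB = 660,480 × 2^40 bytes = 726,205,439,913,492,480 bytes
1 PiB = 2^50 bytes = 1,125,899,906,842,624 bytes
726,205,439,913,492,480 / 1,125,899,906,842,624 = 645 PiB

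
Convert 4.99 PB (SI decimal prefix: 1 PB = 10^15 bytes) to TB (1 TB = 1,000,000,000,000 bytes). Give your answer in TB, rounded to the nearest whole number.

4.99 PB × 1,000,000,000,000,000 bytes/PB = 4,990,000,000,000,000 bytes
1 TB = 10^12 bytes = 1,000,000,000,000 bytes
4,990,000,000,000,000 / 1,000,000,000,000 = 4,990 TB

4,990 TB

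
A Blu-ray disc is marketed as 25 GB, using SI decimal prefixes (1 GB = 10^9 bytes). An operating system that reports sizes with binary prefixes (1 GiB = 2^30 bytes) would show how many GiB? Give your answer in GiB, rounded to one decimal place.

25 GB × 1,000,000,000 bytes/GB = 25,000,000,000 bytes
1 GiB = 2^30 bytes = 1,073,741,824 bytes
25,000,000,000 / 1,073,741,824 = 23.3 GiB

23.3 GiB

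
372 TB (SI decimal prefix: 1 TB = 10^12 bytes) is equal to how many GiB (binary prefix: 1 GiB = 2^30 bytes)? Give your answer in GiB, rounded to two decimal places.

346,452.00 GiB

372 TB = 372 × 10^12 bytes = 372,000,000,000,000 bytes
1 GiB = 1,073,741,824 bytes
372,000,000,000,000 / 1,073,741,824 = 346,452.00 GiB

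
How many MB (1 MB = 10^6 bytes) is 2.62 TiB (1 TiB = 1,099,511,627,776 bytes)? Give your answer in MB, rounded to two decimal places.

2.62 TiB × 1,099,511,627,776 bytes/TiB = 2,880,720,464,773.12 bytes
1 MB = 1,000,000 bytes
2,880,720,464,773.12 / 1,000,000 = 2,880,720.46 MB

2,880,720.46 MB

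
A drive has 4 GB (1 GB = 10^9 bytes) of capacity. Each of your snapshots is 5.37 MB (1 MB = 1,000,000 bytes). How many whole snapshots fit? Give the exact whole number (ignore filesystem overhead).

744

Capacity: 4 GB = 4,000,000,000 bytes
Per item: 5.37 MB = 5,370,000 bytes
⌊4,000,000,000 / 5,370,000⌋ = 744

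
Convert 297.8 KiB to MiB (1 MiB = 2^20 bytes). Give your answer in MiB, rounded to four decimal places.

297.8 KiB = 297.8 × 2^10 bytes = 304,947.2 bytes
1 MiB = 1,048,576 bytes
304,947.2 / 1,048,576 = 0.2908 MiB

0.2908 MiB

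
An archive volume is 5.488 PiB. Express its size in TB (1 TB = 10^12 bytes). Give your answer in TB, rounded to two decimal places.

6,178.94 TB

5.488 PiB × 1,125,899,906,842,624 bytes/PiB = 6,178,938,688,752,320.512 bytes
1 TB = 1,000,000,000,000 bytes
6,178,938,688,752,320.512 / 1,000,000,000,000 = 6,178.94 TB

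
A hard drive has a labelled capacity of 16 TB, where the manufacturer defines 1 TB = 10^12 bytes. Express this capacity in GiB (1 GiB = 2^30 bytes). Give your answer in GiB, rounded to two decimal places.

16 TB = 16 × 10^12 bytes = 16,000,000,000,000 bytes
1 GiB = 1,073,741,824 bytes
16,000,000,000,000 / 1,073,741,824 = 14,901.16 GiB

14,901.16 GiB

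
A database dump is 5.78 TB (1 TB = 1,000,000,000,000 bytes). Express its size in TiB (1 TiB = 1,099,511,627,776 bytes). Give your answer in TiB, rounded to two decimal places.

5.78 TB = 5.78 × 10^12 bytes = 5,780,000,000,000 bytes
1 TiB = 2^40 bytes = 1,099,511,627,776 bytes
5,780,000,000,000 / 1,099,511,627,776 = 5.26 TiB

5.26 TiB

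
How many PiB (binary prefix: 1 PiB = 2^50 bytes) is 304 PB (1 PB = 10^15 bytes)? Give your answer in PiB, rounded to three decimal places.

304 PB = 304 × 10^15 bytes = 304,000,000,000,000,000 bytes
1 PiB = 2^50 bytes = 1,125,899,906,842,624 bytes
304,000,000,000,000,000 / 1,125,899,906,842,624 = 270.006 PiB

270.006 PiB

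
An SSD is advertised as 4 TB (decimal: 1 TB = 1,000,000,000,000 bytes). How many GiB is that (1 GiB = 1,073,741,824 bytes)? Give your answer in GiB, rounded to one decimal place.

3,725.3 GiB

4 TB = 4 × 10^12 bytes = 4,000,000,000,000 bytes
1 GiB = 1,073,741,824 bytes
4,000,000,000,000 / 1,073,741,824 = 3,725.3 GiB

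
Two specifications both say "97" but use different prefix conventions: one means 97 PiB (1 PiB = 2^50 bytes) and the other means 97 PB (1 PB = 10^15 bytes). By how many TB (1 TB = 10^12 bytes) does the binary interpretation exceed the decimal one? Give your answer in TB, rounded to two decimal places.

97 PiB = 97 × 1,125,899,906,842,624 = 109,212,290,963,734,528 bytes
97 PB = 97 × 1,000,000,000,000,000 = 97,000,000,000,000,000 bytes
difference = 12,212,290,963,734,528 bytes
12,212,290,963,734,528 / 1,000,000,000,000 = 12,212.29 TB

12,212.29 TB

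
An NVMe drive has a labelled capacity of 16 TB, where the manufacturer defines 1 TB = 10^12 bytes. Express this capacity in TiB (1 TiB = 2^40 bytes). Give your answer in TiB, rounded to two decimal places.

16 TB × 1,000,000,000,000 bytes/TB = 16,000,000,000,000 bytes
1 TiB = 2^40 bytes = 1,099,511,627,776 bytes
16,000,000,000,000 / 1,099,511,627,776 = 14.55 TiB

14.55 TiB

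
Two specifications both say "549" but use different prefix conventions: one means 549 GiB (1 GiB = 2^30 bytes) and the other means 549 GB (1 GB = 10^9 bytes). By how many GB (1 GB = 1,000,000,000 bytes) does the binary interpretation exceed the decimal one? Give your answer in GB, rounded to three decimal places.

549 GiB = 549 × 1,073,741,824 = 589,484,261,376 bytes
549 GB = 549 × 1,000,000,000 = 549,000,000,000 bytes
difference = 40,484,261,376 bytes
40,484,261,376 / 1,000,000,000 = 40.484 GB

40.484 GB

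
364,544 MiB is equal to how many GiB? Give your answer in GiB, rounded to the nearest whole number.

364,544 MiB = 364,544 × 2^20 bytes = 382,252,089,344 bytes
1 GiB = 2^30 bytes = 1,073,741,824 bytes
382,252,089,344 / 1,073,741,824 = 356 GiB

356 GiB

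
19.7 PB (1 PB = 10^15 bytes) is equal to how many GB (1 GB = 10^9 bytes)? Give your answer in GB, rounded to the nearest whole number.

19.7 PB = 19.7 × 10^15 bytes = 19,700,000,000,000,000 bytes
1 GB = 10^9 bytes = 1,000,000,000 bytes
19,700,000,000,000,000 / 1,000,000,000 = 19,700,000 GB

19,700,000 GB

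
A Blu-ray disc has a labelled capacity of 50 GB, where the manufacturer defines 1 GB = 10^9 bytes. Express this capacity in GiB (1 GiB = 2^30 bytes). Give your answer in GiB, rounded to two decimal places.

50 GB = 50 × 10^9 bytes = 50,000,000,000 bytes
1 GiB = 1,073,741,824 bytes
50,000,000,000 / 1,073,741,824 = 46.57 GiB

46.57 GiB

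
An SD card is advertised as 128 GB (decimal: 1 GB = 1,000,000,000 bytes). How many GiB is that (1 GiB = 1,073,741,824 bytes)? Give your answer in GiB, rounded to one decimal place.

128 GB = 128 × 10^9 bytes = 128,000,000,000 bytes
1 GiB = 1,073,741,824 bytes
128,000,000,000 / 1,073,741,824 = 119.2 GiB

119.2 GiB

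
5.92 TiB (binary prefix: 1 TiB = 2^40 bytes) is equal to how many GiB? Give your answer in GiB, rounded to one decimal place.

6,062.1 GiB

5.92 TiB × 1,099,511,627,776 bytes/TiB = 6,509,108,836,433.92 bytes
1 GiB = 1,073,741,824 bytes
6,509,108,836,433.92 / 1,073,741,824 = 6,062.1 GiB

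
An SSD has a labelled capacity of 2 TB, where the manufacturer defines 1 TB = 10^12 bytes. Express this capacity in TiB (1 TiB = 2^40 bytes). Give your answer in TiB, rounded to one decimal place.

2 TB = 2 × 10^12 bytes = 2,000,000,000,000 bytes
1 TiB = 2^40 bytes = 1,099,511,627,776 bytes
2,000,000,000,000 / 1,099,511,627,776 = 1.8 TiB

1.8 TiB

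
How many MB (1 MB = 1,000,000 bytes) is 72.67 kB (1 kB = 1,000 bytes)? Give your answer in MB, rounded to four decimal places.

0.0727 MB

72.67 kB = 72.67 × 10^3 bytes = 72,670 bytes
1 MB = 1,000,000 bytes
72,670 / 1,000,000 = 0.0727 MB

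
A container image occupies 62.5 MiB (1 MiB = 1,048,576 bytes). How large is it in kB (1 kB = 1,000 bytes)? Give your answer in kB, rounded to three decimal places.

65,536.000 kB

62.5 MiB = 62.5 × 2^20 bytes = 65,536,000 bytes
1 kB = 10^3 bytes = 1,000 bytes
65,536,000 / 1,000 = 65,536.000 kB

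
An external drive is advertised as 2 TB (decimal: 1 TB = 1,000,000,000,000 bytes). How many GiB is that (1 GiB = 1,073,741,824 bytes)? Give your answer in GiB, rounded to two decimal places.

2 TB = 2 × 10^12 bytes = 2,000,000,000,000 bytes
1 GiB = 1,073,741,824 bytes
2,000,000,000,000 / 1,073,741,824 = 1,862.65 GiB

1,862.65 GiB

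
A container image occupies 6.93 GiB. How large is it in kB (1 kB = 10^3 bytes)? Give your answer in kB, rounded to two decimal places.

6.93 GiB = 6.93 × 2^30 bytes = 7,441,030,840.32 bytes
1 kB = 1,000 bytes
7,441,030,840.32 / 1,000 = 7,441,030.84 kB

7,441,030.84 kB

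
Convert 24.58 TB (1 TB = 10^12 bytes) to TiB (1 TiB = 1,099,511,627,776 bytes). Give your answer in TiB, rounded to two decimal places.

22.36 TiB

24.58 TB = 24.58 × 10^12 bytes = 24,580,000,000,000 bytes
1 TiB = 2^40 bytes = 1,099,511,627,776 bytes
24,580,000,000,000 / 1,099,511,627,776 = 22.36 TiB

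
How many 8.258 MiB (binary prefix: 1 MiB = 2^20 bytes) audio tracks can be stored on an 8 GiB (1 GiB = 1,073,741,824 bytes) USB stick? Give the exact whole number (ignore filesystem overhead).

Capacity: 8 GiB = 8,589,934,592 bytes
Per item: 8.258 MiB = 8,659,140.608 bytes
⌊8,589,934,592 / 8,659,140.608⌋ = 992

992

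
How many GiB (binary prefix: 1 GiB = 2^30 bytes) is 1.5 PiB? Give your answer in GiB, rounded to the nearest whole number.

1.5 PiB = 1.5 × 2^50 bytes = 1,688,849,860,263,936 bytes
1 GiB = 2^30 bytes = 1,073,741,824 bytes
1,688,849,860,263,936 / 1,073,741,824 = 1,572,864 GiB

1,572,864 GiB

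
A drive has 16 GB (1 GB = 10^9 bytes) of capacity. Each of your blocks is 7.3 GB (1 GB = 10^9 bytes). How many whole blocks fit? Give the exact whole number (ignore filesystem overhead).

Capacity: 16 GB = 16,000,000,000 bytes
Per item: 7.3 GB = 7,300,000,000 bytes
⌊16,000,000,000 / 7,300,000,000⌋ = 2

2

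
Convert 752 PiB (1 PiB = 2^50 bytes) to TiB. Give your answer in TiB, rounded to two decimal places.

752 PiB × 1,125,899,906,842,624 bytes/PiB = 846,676,729,945,653,248 bytes
1 TiB = 2^40 bytes = 1,099,511,627,776 bytes
846,676,729,945,653,248 / 1,099,511,627,776 = 770,048.00 TiB

770,048.00 TiB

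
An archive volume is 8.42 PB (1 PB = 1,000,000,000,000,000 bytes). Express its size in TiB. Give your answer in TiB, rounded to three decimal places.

8.42 PB = 8.42 × 10^15 bytes = 8,420,000,000,000,000 bytes
1 TiB = 1,099,511,627,776 bytes
8,420,000,000,000,000 / 1,099,511,627,776 = 7,657.945 TiB

7,657.945 TiB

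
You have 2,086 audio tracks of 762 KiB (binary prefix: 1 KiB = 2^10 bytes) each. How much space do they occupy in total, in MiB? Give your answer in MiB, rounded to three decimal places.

Total = 2,086 × 762 KiB = 1,589,532 KiB
= 1,589,532 × 1,024 bytes = 1,627,680,768 bytes
1 MiB = 1,048,576 bytes
1,627,680,768 / 1,048,576 = 1,552.277 MiB

1,552.277 MiB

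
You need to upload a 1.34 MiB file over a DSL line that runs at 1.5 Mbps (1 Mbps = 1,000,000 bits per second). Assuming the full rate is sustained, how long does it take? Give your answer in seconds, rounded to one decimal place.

7.5 seconds

1.34 MiB = 1,405,091.84 bytes = 11,240,734.72 bits
1.5 Mbps = 1,500,000 bits/s
time = 11,240,734.72 / 1,500,000 = 7.5 s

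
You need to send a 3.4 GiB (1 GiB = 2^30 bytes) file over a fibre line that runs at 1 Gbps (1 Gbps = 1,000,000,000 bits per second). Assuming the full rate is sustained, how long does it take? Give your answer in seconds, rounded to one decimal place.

3.4 GiB = 3,650,722,201.6 bytes = 29,205,777,612.8 bits
1 Gbps = 1,000,000,000 bits/s
time = 29,205,777,612.8 / 1,000,000,000 = 29.2 s

29.2 seconds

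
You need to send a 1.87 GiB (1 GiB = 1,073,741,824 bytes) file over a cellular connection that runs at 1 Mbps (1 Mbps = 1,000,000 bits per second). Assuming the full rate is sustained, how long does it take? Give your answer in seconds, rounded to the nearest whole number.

16,063 seconds

1.87 GiB = 2,007,897,210.88 bytes = 16,063,177,687.04 bits
1 Mbps = 1,000,000 bits/s
time = 16,063,177,687.04 / 1,000,000 = 16,063 s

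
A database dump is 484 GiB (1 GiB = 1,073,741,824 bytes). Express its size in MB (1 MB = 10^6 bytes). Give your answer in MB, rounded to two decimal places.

484 GiB × 1,073,741,824 bytes/GiB = 519,691,042,816 bytes
1 MB = 10^6 bytes = 1,000,000 bytes
519,691,042,816 / 1,000,000 = 519,691.04 MB

519,691.04 MB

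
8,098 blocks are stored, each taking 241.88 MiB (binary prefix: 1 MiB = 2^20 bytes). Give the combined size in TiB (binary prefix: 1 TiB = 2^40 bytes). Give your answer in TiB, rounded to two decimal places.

Total = 8,098 × 241.88 MiB = 1958744.24 MiB
= 1958744.24 × 1,048,576 bytes = 2,053,892,200,202.24 bytes
1 TiB = 1,099,511,627,776 bytes
2,053,892,200,202.24 / 1,099,511,627,776 = 1.87 TiB

1.87 TiB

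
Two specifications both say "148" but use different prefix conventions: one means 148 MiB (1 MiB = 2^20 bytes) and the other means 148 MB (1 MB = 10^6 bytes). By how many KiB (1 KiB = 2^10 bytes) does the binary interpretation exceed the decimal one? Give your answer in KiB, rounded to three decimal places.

148 MiB = 148 × 1,048,576 = 155,189,248 bytes
148 MB = 148 × 1,000,000 = 148,000,000 bytes
difference = 7,189,248 bytes
7,189,248 / 1,024 = 7,020.750 KiB

7,020.750 KiB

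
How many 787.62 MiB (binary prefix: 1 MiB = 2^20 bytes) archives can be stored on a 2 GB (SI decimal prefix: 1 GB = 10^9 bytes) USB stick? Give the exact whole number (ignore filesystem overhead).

2

Capacity: 2 GB = 2,000,000,000 bytes
Per item: 787.62 MiB = 825,879,429.12 bytes
⌊2,000,000,000 / 825,879,429.12⌋ = 2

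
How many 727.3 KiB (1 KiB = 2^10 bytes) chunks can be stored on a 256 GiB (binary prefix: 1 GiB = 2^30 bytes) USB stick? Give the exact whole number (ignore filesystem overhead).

Capacity: 256 GiB = 274,877,906,944 bytes
Per item: 727.3 KiB = 744,755.2 bytes
⌊274,877,906,944 / 744,755.2⌋ = 369,084

369,084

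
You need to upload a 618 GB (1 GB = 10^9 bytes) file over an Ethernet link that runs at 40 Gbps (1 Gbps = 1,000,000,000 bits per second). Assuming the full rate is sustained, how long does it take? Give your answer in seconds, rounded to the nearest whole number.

124 seconds

618 GB = 618,000,000,000 bytes = 4,944,000,000,000 bits
40 Gbps = 40,000,000,000 bits/s
time = 4,944,000,000,000 / 40,000,000,000 = 124 s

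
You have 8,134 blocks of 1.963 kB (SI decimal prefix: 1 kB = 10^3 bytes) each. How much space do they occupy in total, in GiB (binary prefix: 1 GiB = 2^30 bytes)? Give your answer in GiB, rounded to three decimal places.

0.015 GiB

Total = 8,134 × 1.963 kB = 15967.042 kB
= 15967.042 × 1,000 bytes = 15,967,042 bytes
1 GiB = 1,073,741,824 bytes
15,967,042 / 1,073,741,824 = 0.015 GiB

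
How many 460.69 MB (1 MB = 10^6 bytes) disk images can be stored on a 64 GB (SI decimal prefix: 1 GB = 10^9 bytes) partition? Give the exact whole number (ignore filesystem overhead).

138

Capacity: 64 GB = 64,000,000,000 bytes
Per item: 460.69 MB = 460,690,000 bytes
⌊64,000,000,000 / 460,690,000⌋ = 138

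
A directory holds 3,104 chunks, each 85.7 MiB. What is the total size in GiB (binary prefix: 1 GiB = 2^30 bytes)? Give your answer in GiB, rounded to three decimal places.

Total = 3,104 × 85.7 MiB = 266012.8 MiB
= 266012.8 × 1,048,576 bytes = 278,934,637,772.8 bytes
1 GiB = 1,073,741,824 bytes
278,934,637,772.8 / 1,073,741,824 = 259.778 GiB

259.778 GiB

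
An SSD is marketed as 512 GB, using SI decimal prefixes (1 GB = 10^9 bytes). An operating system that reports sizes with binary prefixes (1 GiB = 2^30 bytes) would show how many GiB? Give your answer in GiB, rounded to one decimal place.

476.8 GiB

512 GB × 1,000,000,000 bytes/GB = 512,000,000,000 bytes
1 GiB = 2^30 bytes = 1,073,741,824 bytes
512,000,000,000 / 1,073,741,824 = 476.8 GiB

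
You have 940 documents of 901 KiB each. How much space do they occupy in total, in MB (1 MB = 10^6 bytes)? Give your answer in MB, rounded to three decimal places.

867.267 MB

Total = 940 × 901 KiB = 846,940 KiB
= 846,940 × 1,024 bytes = 867,266,560 bytes
1 MB = 1,000,000 bytes
867,266,560 / 1,000,000 = 867.267 MB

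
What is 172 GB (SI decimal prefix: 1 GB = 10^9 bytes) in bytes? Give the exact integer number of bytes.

172,000,000,000 bytes

172 × 1,000,000,000 = 172,000,000,000 bytes  (1 GB = 10^9 bytes)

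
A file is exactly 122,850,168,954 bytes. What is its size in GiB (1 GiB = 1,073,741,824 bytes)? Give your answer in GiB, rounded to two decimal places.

122,850,168,954 bytes given.
1 GiB = 2^30 bytes = 1,073,741,824 bytes
122,850,168,954 / 1,073,741,824 = 114.41 GiB

114.41 GiB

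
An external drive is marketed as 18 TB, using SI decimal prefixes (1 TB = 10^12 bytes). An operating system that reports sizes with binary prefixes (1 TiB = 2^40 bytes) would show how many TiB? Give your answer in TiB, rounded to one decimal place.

18 TB = 18 × 10^12 bytes = 18,000,000,000,000 bytes
1 TiB = 2^40 bytes = 1,099,511,627,776 bytes
18,000,000,000,000 / 1,099,511,627,776 = 16.4 TiB

16.4 TiB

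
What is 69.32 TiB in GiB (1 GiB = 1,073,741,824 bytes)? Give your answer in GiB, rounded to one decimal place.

70,983.7 GiB

69.32 TiB × 1,099,511,627,776 bytes/TiB = 76,218,146,037,432.32 bytes
1 GiB = 2^30 bytes = 1,073,741,824 bytes
76,218,146,037,432.32 / 1,073,741,824 = 70,983.7 GiB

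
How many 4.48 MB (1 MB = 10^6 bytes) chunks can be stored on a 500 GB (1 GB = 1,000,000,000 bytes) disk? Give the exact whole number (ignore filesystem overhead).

Capacity: 500 GB = 500,000,000,000 bytes
Per item: 4.48 MB = 4,480,000 bytes
⌊500,000,000,000 / 4,480,000⌋ = 111,607

111,607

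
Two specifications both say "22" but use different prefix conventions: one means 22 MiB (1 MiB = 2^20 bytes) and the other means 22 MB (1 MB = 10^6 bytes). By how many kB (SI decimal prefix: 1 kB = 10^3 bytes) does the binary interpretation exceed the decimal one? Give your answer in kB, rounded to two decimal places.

22 MiB = 22 × 1,048,576 = 23,068,672 bytes
22 MB = 22 × 1,000,000 = 22,000,000 bytes
difference = 1,068,672 bytes
1,068,672 / 1,000 = 1,068.67 kB

1,068.67 kB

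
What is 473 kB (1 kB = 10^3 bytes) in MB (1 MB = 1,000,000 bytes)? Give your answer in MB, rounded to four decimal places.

0.4730 MB

473 kB = 473 × 10^3 bytes = 473,000 bytes
1 MB = 10^6 bytes = 1,000,000 bytes
473,000 / 1,000,000 = 0.4730 MB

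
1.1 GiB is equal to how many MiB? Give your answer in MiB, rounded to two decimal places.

1,126.40 MiB

1.1 GiB = 1.1 × 2^30 bytes = 1,181,116,006.4 bytes
1 MiB = 1,048,576 bytes
1,181,116,006.4 / 1,048,576 = 1,126.40 MiB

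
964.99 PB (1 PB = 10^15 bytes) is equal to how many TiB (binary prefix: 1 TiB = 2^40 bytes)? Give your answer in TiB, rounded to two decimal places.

964.99 PB = 964.99 × 10^15 bytes = 964,990,000,000,000,000 bytes
1 TiB = 2^40 bytes = 1,099,511,627,776 bytes
964,990,000,000,000,000 / 1,099,511,627,776 = 877,653.29 TiB

877,653.29 TiB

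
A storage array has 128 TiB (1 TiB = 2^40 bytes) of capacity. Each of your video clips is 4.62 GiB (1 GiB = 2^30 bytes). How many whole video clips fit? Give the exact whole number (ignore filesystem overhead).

28,370

Capacity: 128 TiB = 140,737,488,355,328 bytes
Per item: 4.62 GiB = 4,960,687,226.88 bytes
⌊140,737,488,355,328 / 4,960,687,226.88⌋ = 28,370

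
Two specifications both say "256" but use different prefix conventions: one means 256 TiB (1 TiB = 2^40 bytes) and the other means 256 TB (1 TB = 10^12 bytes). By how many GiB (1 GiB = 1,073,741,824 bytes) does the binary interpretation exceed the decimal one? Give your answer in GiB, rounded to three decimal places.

256 TiB = 256 × 1,099,511,627,776 = 281,474,976,710,656 bytes
256 TB = 256 × 1,000,000,000,000 = 256,000,000,000,000 bytes
difference = 25,474,976,710,656 bytes
25,474,976,710,656 / 1,073,741,824 = 23,725.421 GiB

23,725.421 GiB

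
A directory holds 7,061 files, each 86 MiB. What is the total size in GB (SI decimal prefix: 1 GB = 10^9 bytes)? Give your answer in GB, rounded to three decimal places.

Total = 7,061 × 86 MiB = 607,246 MiB
= 607,246 × 1,048,576 bytes = 636,743,581,696 bytes
1 GB = 1,000,000,000 bytes
636,743,581,696 / 1,000,000,000 = 636.744 GB

636.744 GB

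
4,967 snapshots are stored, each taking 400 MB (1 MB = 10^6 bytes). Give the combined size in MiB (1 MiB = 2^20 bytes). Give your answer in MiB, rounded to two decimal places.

1,894,760.13 MiB

Total = 4,967 × 400 MB = 1,986,800 MB
= 1,986,800 × 1,000,000 bytes = 1,986,800,000,000 bytes
1 MiB = 1,048,576 bytes
1,986,800,000,000 / 1,048,576 = 1,894,760.13 MiB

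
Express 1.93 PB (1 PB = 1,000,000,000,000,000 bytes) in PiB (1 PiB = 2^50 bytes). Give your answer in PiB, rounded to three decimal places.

1.714 PiB

1.93 PB = 1.93 × 10^15 bytes = 1,930,000,000,000,000 bytes
1 PiB = 1,125,899,906,842,624 bytes
1,930,000,000,000,000 / 1,125,899,906,842,624 = 1.714 PiB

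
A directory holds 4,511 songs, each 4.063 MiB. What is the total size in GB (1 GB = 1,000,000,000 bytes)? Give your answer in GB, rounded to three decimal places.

Total = 4,511 × 4.063 MiB = 18328.193 MiB
= 18328.193 × 1,048,576 bytes = 19,218,503,303.168 bytes
1 GB = 1,000,000,000 bytes
19,218,503,303.168 / 1,000,000,000 = 19.219 GB

19.219 GB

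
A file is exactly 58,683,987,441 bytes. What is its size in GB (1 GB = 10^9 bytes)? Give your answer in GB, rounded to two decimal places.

58.68 GB

58,683,987,441 bytes given.
1 GB = 1,000,000,000 bytes
58,683,987,441 / 1,000,000,000 = 58.68 GB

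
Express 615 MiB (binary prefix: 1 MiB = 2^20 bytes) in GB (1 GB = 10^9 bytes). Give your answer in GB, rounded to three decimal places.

0.645 GB

615 MiB = 615 × 2^20 bytes = 644,874,240 bytes
1 GB = 10^9 bytes = 1,000,000,000 bytes
644,874,240 / 1,000,000,000 = 0.645 GB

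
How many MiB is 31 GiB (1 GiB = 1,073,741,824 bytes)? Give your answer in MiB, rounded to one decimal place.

31 GiB = 31 × 2^30 bytes = 33,285,996,544 bytes
1 MiB = 1,048,576 bytes
33,285,996,544 / 1,048,576 = 31,744.0 MiB

31,744.0 MiB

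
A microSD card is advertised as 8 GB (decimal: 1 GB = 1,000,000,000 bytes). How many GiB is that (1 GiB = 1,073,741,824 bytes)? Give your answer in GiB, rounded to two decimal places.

8 GB × 1,000,000,000 bytes/GB = 8,000,000,000 bytes
1 GiB = 2^30 bytes = 1,073,741,824 bytes
8,000,000,000 / 1,073,741,824 = 7.45 GiB

7.45 GiB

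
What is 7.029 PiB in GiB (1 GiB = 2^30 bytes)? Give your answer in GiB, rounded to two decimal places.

7,370,440.70 GiB

7.029 PiB × 1,125,899,906,842,624 bytes/PiB = 7,913,950,445,196,804.096 bytes
1 GiB = 1,073,741,824 bytes
7,913,950,445,196,804.096 / 1,073,741,824 = 7,370,440.70 GiB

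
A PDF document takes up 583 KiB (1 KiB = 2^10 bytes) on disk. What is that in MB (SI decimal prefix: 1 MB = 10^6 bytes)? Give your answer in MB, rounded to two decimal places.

583 KiB × 1,024 bytes/KiB = 596,992 bytes
1 MB = 10^6 bytes = 1,000,000 bytes
596,992 / 1,000,000 = 0.60 MB

0.60 MB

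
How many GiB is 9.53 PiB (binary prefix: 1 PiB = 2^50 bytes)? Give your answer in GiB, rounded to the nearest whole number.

9.53 PiB = 9.53 × 2^50 bytes = 10,729,826,112,210,206.72 bytes
1 GiB = 2^30 bytes = 1,073,741,824 bytes
10,729,826,112,210,206.72 / 1,073,741,824 = 9,992,929 GiB

9,992,929 GiB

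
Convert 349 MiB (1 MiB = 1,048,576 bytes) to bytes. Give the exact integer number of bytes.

349 × 1,048,576 = 365,953,024 bytes

365,953,024 bytes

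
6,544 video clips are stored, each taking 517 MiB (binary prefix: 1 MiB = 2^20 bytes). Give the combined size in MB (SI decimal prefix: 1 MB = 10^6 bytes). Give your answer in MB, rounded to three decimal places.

Total = 6,544 × 517 MiB = 3,383,248 MiB
= 3,383,248 × 1,048,576 bytes = 3,547,592,654,848 bytes
1 MB = 1,000,000 bytes
3,547,592,654,848 / 1,000,000 = 3,547,592.655 MB

3,547,592.655 MB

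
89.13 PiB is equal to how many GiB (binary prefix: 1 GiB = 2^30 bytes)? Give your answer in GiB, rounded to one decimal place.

93,459,578.9 GiB

89.13 PiB × 1,125,899,906,842,624 bytes/PiB = 100,351,458,696,883,077.12 bytes
1 GiB = 1,073,741,824 bytes
100,351,458,696,883,077.12 / 1,073,741,824 = 93,459,578.9 GiB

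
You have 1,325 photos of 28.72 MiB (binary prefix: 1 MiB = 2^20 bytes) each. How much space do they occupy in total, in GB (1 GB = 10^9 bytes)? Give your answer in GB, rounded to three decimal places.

Total = 1,325 × 28.72 MiB = 38,054 MiB
= 38,054 × 1,048,576 bytes = 39,902,511,104 bytes
1 GB = 1,000,000,000 bytes
39,902,511,104 / 1,000,000,000 = 39.903 GB

39.903 GB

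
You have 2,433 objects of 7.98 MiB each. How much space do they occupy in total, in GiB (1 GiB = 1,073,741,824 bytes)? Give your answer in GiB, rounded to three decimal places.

Total = 2,433 × 7.98 MiB = 19415.34 MiB
= 19415.34 × 1,048,576 bytes = 20,358,459,555.84 bytes
1 GiB = 1,073,741,824 bytes
20,358,459,555.84 / 1,073,741,824 = 18.960 GiB

18.960 GiB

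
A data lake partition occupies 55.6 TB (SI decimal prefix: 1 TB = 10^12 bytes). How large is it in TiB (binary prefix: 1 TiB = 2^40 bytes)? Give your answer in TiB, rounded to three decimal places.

55.6 TB = 55.6 × 10^12 bytes = 55,600,000,000,000 bytes
1 TiB = 2^40 bytes = 1,099,511,627,776 bytes
55,600,000,000,000 / 1,099,511,627,776 = 50.568 TiB

50.568 TiB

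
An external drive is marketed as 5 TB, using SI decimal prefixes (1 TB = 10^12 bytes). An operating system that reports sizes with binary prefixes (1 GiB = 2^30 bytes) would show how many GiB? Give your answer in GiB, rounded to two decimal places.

4,656.61 GiB

5 TB = 5 × 10^12 bytes = 5,000,000,000,000 bytes
1 GiB = 2^30 bytes = 1,073,741,824 bytes
5,000,000,000,000 / 1,073,741,824 = 4,656.61 GiB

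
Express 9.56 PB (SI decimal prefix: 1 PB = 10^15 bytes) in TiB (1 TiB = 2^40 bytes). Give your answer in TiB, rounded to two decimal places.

8,694.77 TiB

9.56 PB × 1,000,000,000,000,000 bytes/PB = 9,560,000,000,000,000 bytes
1 TiB = 1,099,511,627,776 bytes
9,560,000,000,000,000 / 1,099,511,627,776 = 8,694.77 TiB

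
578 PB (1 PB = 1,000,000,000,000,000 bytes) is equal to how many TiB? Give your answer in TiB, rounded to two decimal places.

578 PB × 1,000,000,000,000,000 bytes/PB = 578,000,000,000,000,000 bytes
1 TiB = 1,099,511,627,776 bytes
578,000,000,000,000,000 / 1,099,511,627,776 = 525,687.94 TiB

525,687.94 TiB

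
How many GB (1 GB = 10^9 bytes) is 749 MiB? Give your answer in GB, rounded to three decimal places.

0.785 GB

749 MiB × 1,048,576 bytes/MiB = 785,383,424 bytes
1 GB = 1,000,000,000 bytes
785,383,424 / 1,000,000,000 = 0.785 GB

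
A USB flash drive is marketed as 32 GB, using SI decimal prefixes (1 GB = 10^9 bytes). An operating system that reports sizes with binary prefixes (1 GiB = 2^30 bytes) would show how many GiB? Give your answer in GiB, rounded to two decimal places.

32 GB = 32 × 10^9 bytes = 32,000,000,000 bytes
1 GiB = 1,073,741,824 bytes
32,000,000,000 / 1,073,741,824 = 29.80 GiB

29.80 GiB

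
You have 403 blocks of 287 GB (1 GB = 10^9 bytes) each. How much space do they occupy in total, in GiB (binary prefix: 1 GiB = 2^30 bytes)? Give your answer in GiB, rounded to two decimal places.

107,717.70 GiB

Total = 403 × 287 GB = 115,661 GB
= 115,661 × 1,000,000,000 bytes = 115,661,000,000,000 bytes
1 GiB = 1,073,741,824 bytes
115,661,000,000,000 / 1,073,741,824 = 107,717.70 GiB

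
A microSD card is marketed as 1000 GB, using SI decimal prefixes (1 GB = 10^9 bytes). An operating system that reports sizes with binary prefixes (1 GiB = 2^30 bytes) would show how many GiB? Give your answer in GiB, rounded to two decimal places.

931.32 GiB

1000 GB = 1000 × 10^9 bytes = 1,000,000,000,000 bytes
1 GiB = 1,073,741,824 bytes
1,000,000,000,000 / 1,073,741,824 = 931.32 GiB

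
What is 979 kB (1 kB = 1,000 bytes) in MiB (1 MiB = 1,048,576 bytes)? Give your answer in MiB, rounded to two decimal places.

0.93 MiB

979 kB × 1,000 bytes/kB = 979,000 bytes
1 MiB = 1,048,576 bytes
979,000 / 1,048,576 = 0.93 MiB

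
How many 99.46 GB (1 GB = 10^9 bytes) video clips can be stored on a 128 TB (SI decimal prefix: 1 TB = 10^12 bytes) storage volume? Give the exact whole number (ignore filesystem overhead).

Capacity: 128 TB = 128,000,000,000,000 bytes
Per item: 99.46 GB = 99,460,000,000 bytes
⌊128,000,000,000,000 / 99,460,000,000⌋ = 1,286

1,286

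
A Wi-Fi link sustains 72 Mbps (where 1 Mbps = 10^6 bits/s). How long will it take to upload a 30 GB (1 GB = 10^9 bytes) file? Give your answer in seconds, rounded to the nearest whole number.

3,333 seconds

30 GB = 30,000,000,000 bytes = 240,000,000,000 bits
72 Mbps = 72,000,000 bits/s
time = 240,000,000,000 / 72,000,000 = 3,333 s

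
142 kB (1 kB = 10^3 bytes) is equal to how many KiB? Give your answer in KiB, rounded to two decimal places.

138.67 KiB

142 kB × 1,000 bytes/kB = 142,000 bytes
1 KiB = 1,024 bytes
142,000 / 1,024 = 138.67 KiB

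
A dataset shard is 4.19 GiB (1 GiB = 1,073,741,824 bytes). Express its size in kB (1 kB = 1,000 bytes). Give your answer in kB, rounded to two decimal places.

4.19 GiB = 4.19 × 2^30 bytes = 4,498,978,242.56 bytes
1 kB = 10^3 bytes = 1,000 bytes
4,498,978,242.56 / 1,000 = 4,498,978.24 kB

4,498,978.24 kB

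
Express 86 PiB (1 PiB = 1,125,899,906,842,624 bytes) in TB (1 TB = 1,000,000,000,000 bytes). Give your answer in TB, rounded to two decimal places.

96,827.39 TB

86 PiB = 86 × 2^50 bytes = 96,827,391,988,465,664 bytes
1 TB = 10^12 bytes = 1,000,000,000,000 bytes
96,827,391,988,465,664 / 1,000,000,000,000 = 96,827.39 TB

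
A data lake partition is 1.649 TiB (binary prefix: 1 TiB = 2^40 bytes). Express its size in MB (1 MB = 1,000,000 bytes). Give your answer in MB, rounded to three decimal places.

1.649 TiB = 1.649 × 2^40 bytes = 1,813,094,674,202.624 bytes
1 MB = 1,000,000 bytes
1,813,094,674,202.624 / 1,000,000 = 1,813,094.674 MB

1,813,094.674 MB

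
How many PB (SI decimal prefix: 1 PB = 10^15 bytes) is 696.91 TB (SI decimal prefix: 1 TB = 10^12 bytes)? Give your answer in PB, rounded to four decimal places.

696.91 TB = 696.91 × 10^12 bytes = 696,910,000,000,000 bytes
1 PB = 1,000,000,000,000,000 bytes
696,910,000,000,000 / 1,000,000,000,000,000 = 0.6969 PB

0.6969 PB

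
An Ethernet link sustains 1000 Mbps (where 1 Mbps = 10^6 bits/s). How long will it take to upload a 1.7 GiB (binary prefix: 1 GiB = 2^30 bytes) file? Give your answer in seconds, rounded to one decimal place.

14.6 seconds

1.7 GiB = 1,825,361,100.8 bytes = 14,602,888,806.4 bits
1000 Mbps = 1,000,000,000 bits/s
time = 14,602,888,806.4 / 1,000,000,000 = 14.6 s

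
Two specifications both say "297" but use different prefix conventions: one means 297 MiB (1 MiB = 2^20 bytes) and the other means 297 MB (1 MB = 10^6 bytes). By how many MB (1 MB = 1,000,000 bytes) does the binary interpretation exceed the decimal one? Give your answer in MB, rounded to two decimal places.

297 MiB = 297 × 1,048,576 = 311,427,072 bytes
297 MB = 297 × 1,000,000 = 297,000,000 bytes
difference = 14,427,072 bytes
14,427,072 / 1,000,000 = 14.43 MB

14.43 MB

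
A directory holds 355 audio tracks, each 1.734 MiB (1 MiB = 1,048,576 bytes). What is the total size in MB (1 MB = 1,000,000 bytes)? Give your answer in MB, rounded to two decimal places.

645.47 MB

Total = 355 × 1.734 MiB = 615.57 MiB
= 615.57 × 1,048,576 bytes = 645,471,928.32 bytes
1 MB = 1,000,000 bytes
645,471,928.32 / 1,000,000 = 645.47 MB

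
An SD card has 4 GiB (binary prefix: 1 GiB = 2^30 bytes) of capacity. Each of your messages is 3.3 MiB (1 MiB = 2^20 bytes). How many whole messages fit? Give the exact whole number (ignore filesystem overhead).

Capacity: 4 GiB = 4,294,967,296 bytes
Per item: 3.3 MiB = 3,460,300.8 bytes
⌊4,294,967,296 / 3,460,300.8⌋ = 1,241

1,241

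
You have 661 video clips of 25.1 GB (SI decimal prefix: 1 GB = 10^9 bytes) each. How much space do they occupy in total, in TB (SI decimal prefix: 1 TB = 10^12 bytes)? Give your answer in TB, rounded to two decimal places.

16.59 TB

Total = 661 × 25.1 GB = 16591.1 GB
= 16591.1 × 1,000,000,000 bytes = 16,591,100,000,000 bytes
1 TB = 1,000,000,000,000 bytes
16,591,100,000,000 / 1,000,000,000,000 = 16.59 TB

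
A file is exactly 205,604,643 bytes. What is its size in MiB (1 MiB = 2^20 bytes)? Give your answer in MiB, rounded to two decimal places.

196.08 MiB

205,604,643 bytes given.
1 MiB = 2^20 bytes = 1,048,576 bytes
205,604,643 / 1,048,576 = 196.08 MiB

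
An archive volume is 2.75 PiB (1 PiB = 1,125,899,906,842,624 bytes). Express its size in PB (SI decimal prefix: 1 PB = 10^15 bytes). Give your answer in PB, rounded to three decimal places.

3.096 PB

2.75 PiB = 2.75 × 2^50 bytes = 3,096,224,743,817,216 bytes
1 PB = 1,000,000,000,000,000 bytes
3,096,224,743,817,216 / 1,000,000,000,000,000 = 3.096 PB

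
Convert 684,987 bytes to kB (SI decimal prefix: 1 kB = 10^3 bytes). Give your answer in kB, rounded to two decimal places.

684.99 kB

684,987 bytes given.
1 kB = 10^3 bytes = 1,000 bytes
684,987 / 1,000 = 684.99 kB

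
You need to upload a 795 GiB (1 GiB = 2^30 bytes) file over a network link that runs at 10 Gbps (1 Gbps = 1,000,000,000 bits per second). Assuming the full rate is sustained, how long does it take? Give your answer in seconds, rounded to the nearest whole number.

683 seconds

795 GiB = 853,624,750,080 bytes = 6,828,998,000,640 bits
10 Gbps = 10,000,000,000 bits/s
time = 6,828,998,000,640 / 10,000,000,000 = 683 s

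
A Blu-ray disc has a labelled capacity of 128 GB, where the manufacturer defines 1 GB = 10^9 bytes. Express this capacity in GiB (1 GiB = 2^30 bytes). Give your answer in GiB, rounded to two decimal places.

128 GB × 1,000,000,000 bytes/GB = 128,000,000,000 bytes
1 GiB = 1,073,741,824 bytes
128,000,000,000 / 1,073,741,824 = 119.21 GiB

119.21 GiB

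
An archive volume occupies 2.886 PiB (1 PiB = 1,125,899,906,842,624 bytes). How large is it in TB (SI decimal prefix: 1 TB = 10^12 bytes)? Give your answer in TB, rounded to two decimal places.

2.886 PiB = 2.886 × 2^50 bytes = 3,249,347,131,147,812.864 bytes
1 TB = 10^12 bytes = 1,000,000,000,000 bytes
3,249,347,131,147,812.864 / 1,000,000,000,000 = 3,249.35 TB

3,249.35 TB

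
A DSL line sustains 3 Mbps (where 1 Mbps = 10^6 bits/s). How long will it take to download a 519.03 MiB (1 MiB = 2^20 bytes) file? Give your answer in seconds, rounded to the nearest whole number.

1,451 seconds

519.03 MiB = 544,242,401.28 bytes = 4,353,939,210.24 bits
3 Mbps = 3,000,000 bits/s
time = 4,353,939,210.24 / 3,000,000 = 1,451 s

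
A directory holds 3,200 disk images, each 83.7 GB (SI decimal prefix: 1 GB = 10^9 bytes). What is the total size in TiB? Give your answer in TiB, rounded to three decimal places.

243.599 TiB

Total = 3,200 × 83.7 GB = 267,840 GB
= 267,840 × 1,000,000,000 bytes = 267,840,000,000,000 bytes
1 TiB = 1,099,511,627,776 bytes
267,840,000,000,000 / 1,099,511,627,776 = 243.599 TiB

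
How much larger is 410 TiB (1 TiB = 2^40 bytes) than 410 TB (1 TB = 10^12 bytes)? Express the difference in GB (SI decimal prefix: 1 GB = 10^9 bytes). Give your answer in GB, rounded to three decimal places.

410 TiB = 410 × 1,099,511,627,776 = 450,799,767,388,160 bytes
410 TB = 410 × 1,000,000,000,000 = 410,000,000,000,000 bytes
difference = 40,799,767,388,160 bytes
40,799,767,388,160 / 1,000,000,000 = 40,799.767 GB

40,799.767 GB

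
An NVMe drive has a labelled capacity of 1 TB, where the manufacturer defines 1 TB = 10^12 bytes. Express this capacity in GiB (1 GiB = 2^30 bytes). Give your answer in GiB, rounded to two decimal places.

1 TB = 1 × 10^12 bytes = 1,000,000,000,000 bytes
1 GiB = 1,073,741,824 bytes
1,000,000,000,000 / 1,073,741,824 = 931.32 GiB

931.32 GiB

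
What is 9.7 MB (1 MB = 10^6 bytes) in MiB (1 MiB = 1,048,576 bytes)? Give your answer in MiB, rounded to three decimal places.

9.7 MB = 9.7 × 10^6 bytes = 9,700,000 bytes
1 MiB = 2^20 bytes = 1,048,576 bytes
9,700,000 / 1,048,576 = 9.251 MiB

9.251 MiB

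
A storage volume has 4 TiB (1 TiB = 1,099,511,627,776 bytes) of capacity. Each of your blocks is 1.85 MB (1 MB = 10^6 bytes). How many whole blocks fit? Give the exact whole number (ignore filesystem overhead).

2,377,322

Capacity: 4 TiB = 4,398,046,511,104 bytes
Per item: 1.85 MB = 1,850,000 bytes
⌊4,398,046,511,104 / 1,850,000⌋ = 2,377,322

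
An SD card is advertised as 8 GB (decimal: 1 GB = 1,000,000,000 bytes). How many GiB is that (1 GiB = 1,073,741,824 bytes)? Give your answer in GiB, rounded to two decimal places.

7.45 GiB

8 GB × 1,000,000,000 bytes/GB = 8,000,000,000 bytes
1 GiB = 2^30 bytes = 1,073,741,824 bytes
8,000,000,000 / 1,073,741,824 = 7.45 GiB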